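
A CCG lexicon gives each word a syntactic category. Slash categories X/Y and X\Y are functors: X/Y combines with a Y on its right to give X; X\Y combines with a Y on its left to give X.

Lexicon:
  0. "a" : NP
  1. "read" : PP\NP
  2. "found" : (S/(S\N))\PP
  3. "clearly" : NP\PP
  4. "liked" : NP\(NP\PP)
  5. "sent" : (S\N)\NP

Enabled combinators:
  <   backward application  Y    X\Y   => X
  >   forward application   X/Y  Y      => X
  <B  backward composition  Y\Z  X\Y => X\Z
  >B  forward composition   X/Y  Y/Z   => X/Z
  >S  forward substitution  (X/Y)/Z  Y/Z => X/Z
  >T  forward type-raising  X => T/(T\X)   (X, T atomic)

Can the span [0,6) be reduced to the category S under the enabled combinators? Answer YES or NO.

YES

[0,6] S   >
  [0,3] S/(S\N)   <
    [0,2] PP   <
      [0,1] "a" : NP
      [1,2] "read" : PP\NP
    [2,3] "found" : (S/(S\N))\PP
  [3,6] S\N   <
    [3,5] NP   <
      [3,4] "clearly" : NP\PP
      [4,5] "liked" : NP\(NP\PP)
    [5,6] "sent" : (S\N)\NP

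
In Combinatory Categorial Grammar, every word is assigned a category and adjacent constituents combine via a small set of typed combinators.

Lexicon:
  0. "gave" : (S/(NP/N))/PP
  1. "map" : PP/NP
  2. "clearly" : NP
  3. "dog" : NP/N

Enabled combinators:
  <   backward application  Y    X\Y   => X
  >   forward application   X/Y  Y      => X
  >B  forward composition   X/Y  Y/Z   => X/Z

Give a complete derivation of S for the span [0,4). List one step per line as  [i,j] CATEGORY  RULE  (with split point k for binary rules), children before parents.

[0,1] (S/(NP/N))/PP  lex  "gave"
[1,2] PP/NP  lex  "map"
[2,3] NP  lex  "clearly"
[1,3] PP  >  k=2
[0,3] S/(NP/N)  >  k=1
[3,4] NP/N  lex  "dog"
[0,4] S  >  k=3

[0,4] S   >
  [0,3] S/(NP/N)   >
    [0,1] "gave" : (S/(NP/N))/PP
    [1,3] PP   >
      [1,2] "map" : PP/NP
      [2,3] "clearly" : NP
  [3,4] "dog" : NP/N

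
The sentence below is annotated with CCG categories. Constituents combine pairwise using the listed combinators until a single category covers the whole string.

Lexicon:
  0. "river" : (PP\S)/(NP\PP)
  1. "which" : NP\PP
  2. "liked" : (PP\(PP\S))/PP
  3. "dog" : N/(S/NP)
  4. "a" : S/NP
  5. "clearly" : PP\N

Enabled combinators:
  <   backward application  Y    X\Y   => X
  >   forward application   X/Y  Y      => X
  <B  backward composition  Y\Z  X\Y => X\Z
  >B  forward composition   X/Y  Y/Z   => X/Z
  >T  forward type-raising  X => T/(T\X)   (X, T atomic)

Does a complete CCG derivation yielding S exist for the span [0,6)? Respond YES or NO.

(PP\S)/(NP\PP) NP\PP (PP\(PP\S))/PP N/(S/NP) S/NP PP\N
CKY chart[0,6] = {N/(N\PP), NP/(NP\PP), PP, PP/(PP\PP), S/(S\PP)}; S ∉ chart

NO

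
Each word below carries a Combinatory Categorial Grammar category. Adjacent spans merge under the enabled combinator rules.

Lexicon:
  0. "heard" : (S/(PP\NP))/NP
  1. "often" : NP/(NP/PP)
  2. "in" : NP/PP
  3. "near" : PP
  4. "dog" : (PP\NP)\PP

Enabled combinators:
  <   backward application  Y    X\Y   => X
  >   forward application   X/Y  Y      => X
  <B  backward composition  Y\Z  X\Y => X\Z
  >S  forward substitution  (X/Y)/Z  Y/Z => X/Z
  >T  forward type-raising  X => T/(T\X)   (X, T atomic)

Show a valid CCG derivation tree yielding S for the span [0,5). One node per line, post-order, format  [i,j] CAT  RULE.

[0,5] S   >
  [0,3] S/(PP\NP)   >
    [0,1] "heard" : (S/(PP\NP))/NP
    [1,3] NP   >
      [1,2] "often" : NP/(NP/PP)
      [2,3] "in" : NP/PP
  [3,5] PP\NP   <
    [3,4] "near" : PP
    [4,5] "dog" : (PP\NP)\PP

[0,1] (S/(PP\NP))/NP  lex  "heard"
[1,2] NP/(NP/PP)  lex  "often"
[2,3] NP/PP  lex  "in"
[1,3] NP  >  k=2
[0,3] S/(PP\NP)  >  k=1
[3,4] PP  lex  "near"
[4,5] (PP\NP)\PP  lex  "dog"
[3,5] PP\NP  <  k=4
[0,5] S  >  k=3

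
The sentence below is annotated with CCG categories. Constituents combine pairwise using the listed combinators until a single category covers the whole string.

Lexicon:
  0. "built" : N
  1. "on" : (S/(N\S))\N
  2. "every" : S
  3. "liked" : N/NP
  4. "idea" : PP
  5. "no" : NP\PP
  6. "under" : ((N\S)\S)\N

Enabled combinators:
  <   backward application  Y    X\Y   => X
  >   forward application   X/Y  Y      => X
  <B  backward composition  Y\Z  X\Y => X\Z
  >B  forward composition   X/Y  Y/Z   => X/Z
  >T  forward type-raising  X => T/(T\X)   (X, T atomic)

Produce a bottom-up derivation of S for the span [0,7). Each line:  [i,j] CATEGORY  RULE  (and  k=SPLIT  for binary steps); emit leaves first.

[0,7] S   >
  [0,2] S/(N\S)   <
    [0,1] "built" : N
    [1,2] "on" : (S/(N\S))\N
  [2,7] N\S   <
    [2,3] "every" : S
    [3,7] (N\S)\S   <
      [3,6] N   >
        [3,4] "liked" : N/NP
        [4,6] NP   >
          [4,5] NP/(NP\PP)   >T
            [4,5] "idea" : PP
          [5,6] "no" : NP\PP
      [6,7] "under" : ((N\S)\S)\N

[0,1] N  lex  "built"
[1,2] (S/(N\S))\N  lex  "on"
[0,2] S/(N\S)  <  k=1
[2,3] S  lex  "every"
[3,4] N/NP  lex  "liked"
[4,5] PP  lex  "idea"
[4,5] NP/(NP\PP)  >T
[5,6] NP\PP  lex  "no"
[4,6] NP  >  k=5
[3,6] N  >  k=4
[6,7] ((N\S)\S)\N  lex  "under"
[3,7] (N\S)\S  <  k=6
[2,7] N\S  <  k=3
[0,7] S  >  k=2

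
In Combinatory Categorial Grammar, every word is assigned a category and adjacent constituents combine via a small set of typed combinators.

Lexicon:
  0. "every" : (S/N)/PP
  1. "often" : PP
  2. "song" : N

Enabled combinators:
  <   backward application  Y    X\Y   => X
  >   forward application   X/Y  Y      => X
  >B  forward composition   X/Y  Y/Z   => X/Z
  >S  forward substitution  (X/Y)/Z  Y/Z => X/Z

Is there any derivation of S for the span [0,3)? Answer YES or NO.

YES

[0,3] S   >
  [0,2] S/N   >
    [0,1] "every" : (S/N)/PP
    [1,2] "often" : PP
  [2,3] "song" : N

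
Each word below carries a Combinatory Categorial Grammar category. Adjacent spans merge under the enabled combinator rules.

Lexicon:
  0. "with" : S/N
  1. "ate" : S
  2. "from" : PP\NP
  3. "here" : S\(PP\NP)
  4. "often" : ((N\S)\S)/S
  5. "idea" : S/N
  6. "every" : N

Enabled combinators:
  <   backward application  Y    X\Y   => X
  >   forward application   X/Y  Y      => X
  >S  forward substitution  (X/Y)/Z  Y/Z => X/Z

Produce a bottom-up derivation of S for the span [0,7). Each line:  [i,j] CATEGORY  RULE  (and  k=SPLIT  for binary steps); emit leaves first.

[0,1] S/N  lex  "with"
[1,2] S  lex  "ate"
[2,3] PP\NP  lex  "from"
[3,4] S\(PP\NP)  lex  "here"
[2,4] S  <  k=3
[4,5] ((N\S)\S)/S  lex  "often"
[5,6] S/N  lex  "idea"
[6,7] N  lex  "every"
[5,7] S  >  k=6
[4,7] (N\S)\S  >  k=5
[2,7] N\S  <  k=4
[1,7] N  <  k=2
[0,7] S  >  k=1

[0,7] S   >
  [0,1] "with" : S/N
  [1,7] N   <
    [1,2] "ate" : S
    [2,7] N\S   <
      [2,4] S   <
        [2,3] "from" : PP\NP
        [3,4] "here" : S\(PP\NP)
      [4,7] (N\S)\S   >
        [4,5] "often" : ((N\S)\S)/S
        [5,7] S   >
          [5,6] "idea" : S/N
          [6,7] "every" : N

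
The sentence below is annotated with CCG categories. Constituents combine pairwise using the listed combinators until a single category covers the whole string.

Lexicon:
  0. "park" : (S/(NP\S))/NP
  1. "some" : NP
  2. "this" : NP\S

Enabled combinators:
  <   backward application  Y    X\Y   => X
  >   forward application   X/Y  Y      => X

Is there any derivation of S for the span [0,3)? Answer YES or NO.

YES

[0,3] S   >
  [0,2] S/(NP\S)   >
    [0,1] "park" : (S/(NP\S))/NP
    [1,2] "some" : NP
  [2,3] "this" : NP\S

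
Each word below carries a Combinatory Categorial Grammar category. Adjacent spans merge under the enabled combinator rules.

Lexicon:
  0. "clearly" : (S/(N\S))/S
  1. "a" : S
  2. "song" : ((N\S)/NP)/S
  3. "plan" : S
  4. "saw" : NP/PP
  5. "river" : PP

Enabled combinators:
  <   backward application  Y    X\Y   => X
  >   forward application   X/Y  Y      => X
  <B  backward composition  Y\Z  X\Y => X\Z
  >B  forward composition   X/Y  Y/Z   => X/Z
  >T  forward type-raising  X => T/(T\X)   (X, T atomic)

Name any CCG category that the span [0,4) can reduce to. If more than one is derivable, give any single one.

[0,6] S   >
  [0,4] S/NP   >B
    [0,2] S/(N\S)   >
      [0,1] "clearly" : (S/(N\S))/S
      [1,2] "a" : S
    [2,4] (N\S)/NP   >
      [2,3] "song" : ((N\S)/NP)/S
      [3,4] "plan" : S
  [4,6] NP   >
    [4,5] "saw" : NP/PP
    [5,6] "river" : PP

S/NP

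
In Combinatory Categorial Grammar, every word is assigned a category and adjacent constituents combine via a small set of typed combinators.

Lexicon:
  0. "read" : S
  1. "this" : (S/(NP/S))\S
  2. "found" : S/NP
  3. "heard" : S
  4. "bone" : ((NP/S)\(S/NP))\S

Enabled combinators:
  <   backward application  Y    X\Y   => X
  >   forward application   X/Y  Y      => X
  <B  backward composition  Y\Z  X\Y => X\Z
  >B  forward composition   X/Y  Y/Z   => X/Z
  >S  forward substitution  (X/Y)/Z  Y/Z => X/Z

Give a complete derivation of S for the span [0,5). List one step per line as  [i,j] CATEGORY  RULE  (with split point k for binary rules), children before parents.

[0,1] S  lex  "read"
[1,2] (S/(NP/S))\S  lex  "this"
[0,2] S/(NP/S)  <  k=1
[2,3] S/NP  lex  "found"
[3,4] S  lex  "heard"
[4,5] ((NP/S)\(S/NP))\S  lex  "bone"
[3,5] (NP/S)\(S/NP)  <  k=4
[2,5] NP/S  <  k=3
[0,5] S  >  k=2

[0,5] S   >
  [0,2] S/(NP/S)   <
    [0,1] "read" : S
    [1,2] "this" : (S/(NP/S))\S
  [2,5] NP/S   <
    [2,3] "found" : S/NP
    [3,5] (NP/S)\(S/NP)   <
      [3,4] "heard" : S
      [4,5] "bone" : ((NP/S)\(S/NP))\S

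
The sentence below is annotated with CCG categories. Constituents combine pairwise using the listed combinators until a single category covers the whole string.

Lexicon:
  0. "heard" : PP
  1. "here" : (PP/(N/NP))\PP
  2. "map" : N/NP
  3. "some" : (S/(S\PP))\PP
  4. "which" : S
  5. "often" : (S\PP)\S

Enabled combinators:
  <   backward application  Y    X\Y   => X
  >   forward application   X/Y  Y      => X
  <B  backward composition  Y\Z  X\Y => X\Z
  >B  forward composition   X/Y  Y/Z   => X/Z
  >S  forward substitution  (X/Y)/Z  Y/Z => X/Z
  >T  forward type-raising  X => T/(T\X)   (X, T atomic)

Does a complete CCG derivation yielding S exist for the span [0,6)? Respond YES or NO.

[0,6] S   >
  [0,4] S/(S\PP)   <
    [0,3] PP   >
      [0,2] PP/(N/NP)   <
        [0,1] "heard" : PP
        [1,2] "here" : (PP/(N/NP))\PP
      [2,3] "map" : N/NP
    [3,4] "some" : (S/(S\PP))\PP
  [4,6] S\PP   <
    [4,5] "which" : S
    [5,6] "often" : (S\PP)\S

YES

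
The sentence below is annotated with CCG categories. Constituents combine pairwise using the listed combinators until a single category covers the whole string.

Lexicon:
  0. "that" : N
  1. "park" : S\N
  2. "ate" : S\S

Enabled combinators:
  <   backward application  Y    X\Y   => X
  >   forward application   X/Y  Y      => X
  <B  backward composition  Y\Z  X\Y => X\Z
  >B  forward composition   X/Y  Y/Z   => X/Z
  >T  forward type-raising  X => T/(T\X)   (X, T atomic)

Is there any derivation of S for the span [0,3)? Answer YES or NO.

[0,3] S   >
  [0,1] S/(S\N)   >T
    [0,1] "that" : N
  [1,3] S\N   <B
    [1,2] "park" : S\N
    [2,3] "ate" : S\S

YES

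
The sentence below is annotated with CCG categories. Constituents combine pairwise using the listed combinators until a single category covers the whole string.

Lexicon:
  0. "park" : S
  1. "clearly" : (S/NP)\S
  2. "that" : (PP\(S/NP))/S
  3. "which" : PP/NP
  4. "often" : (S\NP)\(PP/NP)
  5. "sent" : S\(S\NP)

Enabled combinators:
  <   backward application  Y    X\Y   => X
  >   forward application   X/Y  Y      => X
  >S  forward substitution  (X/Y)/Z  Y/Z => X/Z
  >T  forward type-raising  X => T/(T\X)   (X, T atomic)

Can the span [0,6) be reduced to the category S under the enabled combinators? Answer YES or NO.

S (S/NP)\S (PP\(S/NP))/S PP/NP (S\NP)\(PP/NP) S\(S\NP)
CKY chart[0,6] = {N/(N\PP), NP/(NP\PP), PP, PP/(PP\PP), S/(S\PP)}; S ∉ chart

NO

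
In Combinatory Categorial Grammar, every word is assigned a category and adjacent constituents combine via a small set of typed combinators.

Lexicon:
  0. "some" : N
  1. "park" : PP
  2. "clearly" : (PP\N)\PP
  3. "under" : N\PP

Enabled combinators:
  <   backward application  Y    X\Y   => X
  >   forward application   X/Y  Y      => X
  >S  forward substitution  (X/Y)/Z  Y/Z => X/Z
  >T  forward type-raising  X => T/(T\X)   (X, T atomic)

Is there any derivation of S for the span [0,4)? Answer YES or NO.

N PP (PP\N)\PP N\PP
CKY chart[0,4] = {N, N/(N\N), NP/(NP\N), PP/(PP\N), S/(S\N)}; S ∉ chart

NO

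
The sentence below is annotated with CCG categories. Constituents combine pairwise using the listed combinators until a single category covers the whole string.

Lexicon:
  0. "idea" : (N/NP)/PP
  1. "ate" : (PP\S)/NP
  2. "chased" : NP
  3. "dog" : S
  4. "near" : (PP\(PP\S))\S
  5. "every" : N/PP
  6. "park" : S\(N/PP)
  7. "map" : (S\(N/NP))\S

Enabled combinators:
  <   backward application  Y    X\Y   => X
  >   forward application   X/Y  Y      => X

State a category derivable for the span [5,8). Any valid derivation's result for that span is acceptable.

S\(N/NP)

[0,8] S   <
  [0,5] N/NP   >
    [0,1] "idea" : (N/NP)/PP
    [1,5] PP   <
      [1,3] PP\S   >
        [1,2] "ate" : (PP\S)/NP
        [2,3] "chased" : NP
      [3,5] PP\(PP\S)   <
        [3,4] "dog" : S
        [4,5] "near" : (PP\(PP\S))\S
  [5,8] S\(N/NP)   <
    [5,7] S   <
      [5,6] "every" : N/PP
      [6,7] "park" : S\(N/PP)
    [7,8] "map" : (S\(N/NP))\S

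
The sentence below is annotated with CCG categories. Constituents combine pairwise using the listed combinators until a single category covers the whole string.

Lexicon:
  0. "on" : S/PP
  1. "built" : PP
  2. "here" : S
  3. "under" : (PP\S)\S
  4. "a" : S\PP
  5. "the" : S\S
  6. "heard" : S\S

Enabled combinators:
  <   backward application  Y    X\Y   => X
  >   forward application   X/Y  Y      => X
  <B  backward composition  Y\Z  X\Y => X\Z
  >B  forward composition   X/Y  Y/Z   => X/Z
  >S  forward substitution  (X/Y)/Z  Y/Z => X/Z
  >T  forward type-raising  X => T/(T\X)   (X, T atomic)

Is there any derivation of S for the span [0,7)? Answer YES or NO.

YES

[0,7] S   <
  [0,4] PP   <
    [0,2] S   >
      [0,1] "on" : S/PP
      [1,2] "built" : PP
    [2,4] PP\S   <
      [2,3] "here" : S
      [3,4] "under" : (PP\S)\S
  [4,7] S\PP   <B
    [4,6] S\PP   <B
      [4,5] "a" : S\PP
      [5,6] "the" : S\S
    [6,7] "heard" : S\S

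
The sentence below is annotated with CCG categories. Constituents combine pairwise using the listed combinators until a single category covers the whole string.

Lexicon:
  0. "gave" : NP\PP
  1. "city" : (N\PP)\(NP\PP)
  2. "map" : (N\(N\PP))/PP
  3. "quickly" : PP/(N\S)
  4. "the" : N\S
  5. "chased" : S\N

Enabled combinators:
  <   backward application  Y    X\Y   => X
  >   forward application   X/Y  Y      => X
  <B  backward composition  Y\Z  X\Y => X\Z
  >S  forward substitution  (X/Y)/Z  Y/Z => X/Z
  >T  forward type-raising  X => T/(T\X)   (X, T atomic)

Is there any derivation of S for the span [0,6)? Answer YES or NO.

YES

[0,6] S   <
  [0,5] N   <
    [0,2] N\PP   <
      [0,1] "gave" : NP\PP
      [1,2] "city" : (N\PP)\(NP\PP)
    [2,5] N\(N\PP)   >
      [2,3] "map" : (N\(N\PP))/PP
      [3,5] PP   >
        [3,4] "quickly" : PP/(N\S)
        [4,5] "the" : N\S
  [5,6] "chased" : S\N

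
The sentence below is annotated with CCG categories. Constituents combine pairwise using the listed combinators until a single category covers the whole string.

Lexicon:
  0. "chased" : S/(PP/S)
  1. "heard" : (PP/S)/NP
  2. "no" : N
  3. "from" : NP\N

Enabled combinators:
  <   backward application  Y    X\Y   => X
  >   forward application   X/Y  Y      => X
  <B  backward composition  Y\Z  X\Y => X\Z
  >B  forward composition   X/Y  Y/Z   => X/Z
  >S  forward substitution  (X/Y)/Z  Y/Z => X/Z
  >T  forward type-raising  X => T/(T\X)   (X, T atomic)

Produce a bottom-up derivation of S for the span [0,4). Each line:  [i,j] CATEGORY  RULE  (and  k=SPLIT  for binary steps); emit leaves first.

[0,4] S   >
  [0,2] S/NP   >B
    [0,1] "chased" : S/(PP/S)
    [1,2] "heard" : (PP/S)/NP
  [2,4] NP   <
    [2,3] "no" : N
    [3,4] "from" : NP\N

[0,1] S/(PP/S)  lex  "chased"
[1,2] (PP/S)/NP  lex  "heard"
[0,2] S/NP  >B  k=1
[2,3] N  lex  "no"
[3,4] NP\N  lex  "from"
[2,4] NP  <  k=3
[0,4] S  >  k=2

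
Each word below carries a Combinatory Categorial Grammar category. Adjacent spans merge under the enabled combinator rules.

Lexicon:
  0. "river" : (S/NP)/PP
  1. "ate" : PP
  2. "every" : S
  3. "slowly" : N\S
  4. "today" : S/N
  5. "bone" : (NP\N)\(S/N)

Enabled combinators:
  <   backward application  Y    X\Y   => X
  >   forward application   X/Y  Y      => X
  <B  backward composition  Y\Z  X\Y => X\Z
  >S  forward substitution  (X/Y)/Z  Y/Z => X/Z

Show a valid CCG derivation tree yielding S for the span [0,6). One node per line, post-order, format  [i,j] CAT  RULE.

[0,6] S   >
  [0,2] S/NP   >
    [0,1] "river" : (S/NP)/PP
    [1,2] "ate" : PP
  [2,6] NP   <
    [2,4] N   <
      [2,3] "every" : S
      [3,4] "slowly" : N\S
    [4,6] NP\N   <
      [4,5] "today" : S/N
      [5,6] "bone" : (NP\N)\(S/N)

[0,1] (S/NP)/PP  lex  "river"
[1,2] PP  lex  "ate"
[0,2] S/NP  >  k=1
[2,3] S  lex  "every"
[3,4] N\S  lex  "slowly"
[2,4] N  <  k=3
[4,5] S/N  lex  "today"
[5,6] (NP\N)\(S/N)  lex  "bone"
[4,6] NP\N  <  k=5
[2,6] NP  <  k=4
[0,6] S  >  k=2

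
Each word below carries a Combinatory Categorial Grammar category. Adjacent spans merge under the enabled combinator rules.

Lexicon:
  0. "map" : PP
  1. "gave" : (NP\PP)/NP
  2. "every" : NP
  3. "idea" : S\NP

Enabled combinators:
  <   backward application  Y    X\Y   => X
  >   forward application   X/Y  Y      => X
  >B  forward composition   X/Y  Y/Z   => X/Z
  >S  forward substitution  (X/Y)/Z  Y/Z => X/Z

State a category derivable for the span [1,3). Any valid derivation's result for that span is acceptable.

[0,4] S   <
  [0,3] NP   <
    [0,1] "map" : PP
    [1,3] NP\PP   >
      [1,2] "gave" : (NP\PP)/NP
      [2,3] "every" : NP
  [3,4] "idea" : S\NP

NP\PP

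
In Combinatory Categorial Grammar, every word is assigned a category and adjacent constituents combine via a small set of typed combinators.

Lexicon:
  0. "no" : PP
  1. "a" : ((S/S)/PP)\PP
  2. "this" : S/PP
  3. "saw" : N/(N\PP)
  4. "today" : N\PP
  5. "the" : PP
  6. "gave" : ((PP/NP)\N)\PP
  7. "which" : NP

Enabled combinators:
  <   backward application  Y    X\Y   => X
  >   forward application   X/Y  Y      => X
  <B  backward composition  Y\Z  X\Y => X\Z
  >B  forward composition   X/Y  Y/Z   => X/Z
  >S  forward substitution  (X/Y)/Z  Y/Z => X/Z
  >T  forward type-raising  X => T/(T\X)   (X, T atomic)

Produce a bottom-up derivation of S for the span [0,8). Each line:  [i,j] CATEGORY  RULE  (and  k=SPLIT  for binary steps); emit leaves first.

[0,8] S   >
  [0,3] S/PP   >S
    [0,2] (S/S)/PP   <
      [0,1] "no" : PP
      [1,2] "a" : ((S/S)/PP)\PP
    [2,3] "this" : S/PP
  [3,8] PP   >
    [3,7] PP/NP   <
      [3,5] N   >
        [3,4] "saw" : N/(N\PP)
        [4,5] "today" : N\PP
      [5,7] (PP/NP)\N   <
        [5,6] "the" : PP
        [6,7] "gave" : ((PP/NP)\N)\PP
    [7,8] "which" : NP

[0,1] PP  lex  "no"
[1,2] ((S/S)/PP)\PP  lex  "a"
[0,2] (S/S)/PP  <  k=1
[2,3] S/PP  lex  "this"
[0,3] S/PP  >S  k=2
[3,4] N/(N\PP)  lex  "saw"
[4,5] N\PP  lex  "today"
[3,5] N  >  k=4
[5,6] PP  lex  "the"
[6,7] ((PP/NP)\N)\PP  lex  "gave"
[5,7] (PP/NP)\N  <  k=6
[3,7] PP/NP  <  k=5
[7,8] NP  lex  "which"
[3,8] PP  >  k=7
[0,8] S  >  k=3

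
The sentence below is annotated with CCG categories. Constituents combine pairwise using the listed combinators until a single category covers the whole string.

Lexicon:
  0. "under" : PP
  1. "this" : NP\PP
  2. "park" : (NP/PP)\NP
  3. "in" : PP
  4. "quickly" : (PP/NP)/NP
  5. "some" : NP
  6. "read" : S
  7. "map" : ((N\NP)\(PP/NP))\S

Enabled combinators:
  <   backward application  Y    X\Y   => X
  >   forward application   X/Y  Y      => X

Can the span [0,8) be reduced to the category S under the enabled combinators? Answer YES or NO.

NO

PP NP\PP (NP/PP)\NP PP (PP/NP)/NP NP S ((N\NP)\(PP/NP))\S
CKY chart[0,8] = {N}; S ∉ chart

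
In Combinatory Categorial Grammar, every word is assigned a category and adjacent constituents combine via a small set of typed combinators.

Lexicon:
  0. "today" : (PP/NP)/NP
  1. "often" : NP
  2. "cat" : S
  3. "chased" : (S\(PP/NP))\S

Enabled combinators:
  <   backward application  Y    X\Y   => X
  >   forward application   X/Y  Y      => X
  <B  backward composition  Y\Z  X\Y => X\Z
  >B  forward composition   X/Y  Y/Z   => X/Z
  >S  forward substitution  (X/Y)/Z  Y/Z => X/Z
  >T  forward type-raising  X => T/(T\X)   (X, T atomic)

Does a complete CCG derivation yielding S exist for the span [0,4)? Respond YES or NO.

[0,4] S   <
  [0,2] PP/NP   >
    [0,1] "today" : (PP/NP)/NP
    [1,2] "often" : NP
  [2,4] S\(PP/NP)   <
    [2,3] "cat" : S
    [3,4] "chased" : (S\(PP/NP))\S

YES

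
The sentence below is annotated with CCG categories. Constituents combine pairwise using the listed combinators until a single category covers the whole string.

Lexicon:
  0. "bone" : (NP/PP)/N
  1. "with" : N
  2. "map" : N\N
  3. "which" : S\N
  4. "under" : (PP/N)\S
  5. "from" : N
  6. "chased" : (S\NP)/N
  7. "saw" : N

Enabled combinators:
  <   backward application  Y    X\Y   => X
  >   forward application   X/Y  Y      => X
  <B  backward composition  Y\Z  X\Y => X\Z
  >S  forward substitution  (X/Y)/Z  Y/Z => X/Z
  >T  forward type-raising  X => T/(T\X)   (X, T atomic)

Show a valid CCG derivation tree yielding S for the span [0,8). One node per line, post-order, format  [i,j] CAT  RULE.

[0,1] (NP/PP)/N  lex  "bone"
[1,2] N  lex  "with"
[2,3] N\N  lex  "map"
[3,4] S\N  lex  "which"
[2,4] S\N  <B  k=3
[1,4] S  <  k=2
[4,5] (PP/N)\S  lex  "under"
[1,5] PP/N  <  k=4
[0,5] NP/N  >S  k=1
[5,6] N  lex  "from"
[0,6] NP  >  k=5
[6,7] (S\NP)/N  lex  "chased"
[7,8] N  lex  "saw"
[6,8] S\NP  >  k=7
[0,8] S  <  k=6

[0,8] S   <
  [0,6] NP   >
    [0,5] NP/N   >S
      [0,1] "bone" : (NP/PP)/N
      [1,5] PP/N   <
        [1,4] S   <
          [1,2] "with" : N
          [2,4] S\N   <B
            [2,3] "map" : N\N
            [3,4] "which" : S\N
        [4,5] "under" : (PP/N)\S
    [5,6] "from" : N
  [6,8] S\NP   >
    [6,7] "chased" : (S\NP)/N
    [7,8] "saw" : N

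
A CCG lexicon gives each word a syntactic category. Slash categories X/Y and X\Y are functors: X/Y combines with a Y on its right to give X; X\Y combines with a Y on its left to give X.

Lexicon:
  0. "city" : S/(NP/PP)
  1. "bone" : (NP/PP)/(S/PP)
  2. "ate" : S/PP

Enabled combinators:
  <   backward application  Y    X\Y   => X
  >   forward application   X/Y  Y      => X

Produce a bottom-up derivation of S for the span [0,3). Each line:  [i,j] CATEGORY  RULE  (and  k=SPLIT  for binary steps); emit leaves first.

[0,1] S/(NP/PP)  lex  "city"
[1,2] (NP/PP)/(S/PP)  lex  "bone"
[2,3] S/PP  lex  "ate"
[1,3] NP/PP  >  k=2
[0,3] S  >  k=1

[0,3] S   >
  [0,1] "city" : S/(NP/PP)
  [1,3] NP/PP   >
    [1,2] "bone" : (NP/PP)/(S/PP)
    [2,3] "ate" : S/PP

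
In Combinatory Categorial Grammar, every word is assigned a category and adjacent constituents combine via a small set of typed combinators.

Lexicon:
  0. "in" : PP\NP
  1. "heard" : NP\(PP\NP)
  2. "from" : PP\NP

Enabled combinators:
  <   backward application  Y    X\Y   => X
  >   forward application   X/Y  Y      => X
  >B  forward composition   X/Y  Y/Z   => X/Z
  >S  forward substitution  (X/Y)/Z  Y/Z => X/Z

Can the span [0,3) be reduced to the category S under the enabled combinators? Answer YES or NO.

NO

PP\NP NP\(PP\NP) PP\NP
CKY chart[0,3] = {PP}; S ∉ chart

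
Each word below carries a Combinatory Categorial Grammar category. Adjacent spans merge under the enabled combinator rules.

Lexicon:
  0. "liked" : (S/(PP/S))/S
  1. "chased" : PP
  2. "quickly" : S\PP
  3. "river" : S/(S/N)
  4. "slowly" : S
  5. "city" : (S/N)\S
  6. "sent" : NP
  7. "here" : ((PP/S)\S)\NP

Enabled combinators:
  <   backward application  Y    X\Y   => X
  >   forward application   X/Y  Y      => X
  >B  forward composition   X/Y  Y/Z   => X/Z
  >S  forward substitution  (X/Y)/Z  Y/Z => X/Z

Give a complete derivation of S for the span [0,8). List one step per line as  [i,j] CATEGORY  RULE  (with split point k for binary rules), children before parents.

[0,1] (S/(PP/S))/S  lex  "liked"
[1,2] PP  lex  "chased"
[2,3] S\PP  lex  "quickly"
[1,3] S  <  k=2
[0,3] S/(PP/S)  >  k=1
[3,4] S/(S/N)  lex  "river"
[4,5] S  lex  "slowly"
[5,6] (S/N)\S  lex  "city"
[4,6] S/N  <  k=5
[3,6] S  >  k=4
[6,7] NP  lex  "sent"
[7,8] ((PP/S)\S)\NP  lex  "here"
[6,8] (PP/S)\S  <  k=7
[3,8] PP/S  <  k=6
[0,8] S  >  k=3

[0,8] S   >
  [0,3] S/(PP/S)   >
    [0,1] "liked" : (S/(PP/S))/S
    [1,3] S   <
      [1,2] "chased" : PP
      [2,3] "quickly" : S\PP
  [3,8] PP/S   <
    [3,6] S   >
      [3,4] "river" : S/(S/N)
      [4,6] S/N   <
        [4,5] "slowly" : S
        [5,6] "city" : (S/N)\S
    [6,8] (PP/S)\S   <
      [6,7] "sent" : NP
      [7,8] "here" : ((PP/S)\S)\NP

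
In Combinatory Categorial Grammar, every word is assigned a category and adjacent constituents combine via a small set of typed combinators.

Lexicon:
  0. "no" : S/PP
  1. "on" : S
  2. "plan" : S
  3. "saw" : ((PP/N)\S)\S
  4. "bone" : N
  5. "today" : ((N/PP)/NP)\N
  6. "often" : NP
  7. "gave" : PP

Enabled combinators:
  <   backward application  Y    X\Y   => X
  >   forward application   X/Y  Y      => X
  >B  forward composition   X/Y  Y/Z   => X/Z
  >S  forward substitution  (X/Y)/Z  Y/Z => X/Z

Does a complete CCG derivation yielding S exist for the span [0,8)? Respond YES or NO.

[0,8] S   >
  [0,4] S/N   >B
    [0,1] "no" : S/PP
    [1,4] PP/N   <
      [1,2] "on" : S
      [2,4] (PP/N)\S   <
        [2,3] "plan" : S
        [3,4] "saw" : ((PP/N)\S)\S
  [4,8] N   >
    [4,7] N/PP   >
      [4,6] (N/PP)/NP   <
        [4,5] "bone" : N
        [5,6] "today" : ((N/PP)/NP)\N
      [6,7] "often" : NP
    [7,8] "gave" : PP

YES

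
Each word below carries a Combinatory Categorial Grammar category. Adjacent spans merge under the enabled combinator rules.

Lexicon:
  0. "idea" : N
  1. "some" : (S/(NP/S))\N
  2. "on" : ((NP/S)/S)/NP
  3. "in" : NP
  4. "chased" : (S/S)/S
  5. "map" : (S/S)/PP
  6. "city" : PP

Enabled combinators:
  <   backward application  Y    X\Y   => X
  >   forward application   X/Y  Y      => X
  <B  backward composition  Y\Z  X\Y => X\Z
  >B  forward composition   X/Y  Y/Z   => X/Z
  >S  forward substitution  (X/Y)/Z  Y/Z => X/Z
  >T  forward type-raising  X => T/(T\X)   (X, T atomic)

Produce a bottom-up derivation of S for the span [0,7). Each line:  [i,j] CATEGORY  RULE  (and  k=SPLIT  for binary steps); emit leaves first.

[0,7] S   >
  [0,2] S/(NP/S)   <
    [0,1] "idea" : N
    [1,2] "some" : (S/(NP/S))\N
  [2,7] NP/S   >S
    [2,4] (NP/S)/S   >
      [2,3] "on" : ((NP/S)/S)/NP
      [3,4] "in" : NP
    [4,7] S/S   >S
      [4,5] "chased" : (S/S)/S
      [5,7] S/S   >
        [5,6] "map" : (S/S)/PP
        [6,7] "city" : PP

[0,1] N  lex  "idea"
[1,2] (S/(NP/S))\N  lex  "some"
[0,2] S/(NP/S)  <  k=1
[2,3] ((NP/S)/S)/NP  lex  "on"
[3,4] NP  lex  "in"
[2,4] (NP/S)/S  >  k=3
[4,5] (S/S)/S  lex  "chased"
[5,6] (S/S)/PP  lex  "map"
[6,7] PP  lex  "city"
[5,7] S/S  >  k=6
[4,7] S/S  >S  k=5
[2,7] NP/S  >S  k=4
[0,7] S  >  k=2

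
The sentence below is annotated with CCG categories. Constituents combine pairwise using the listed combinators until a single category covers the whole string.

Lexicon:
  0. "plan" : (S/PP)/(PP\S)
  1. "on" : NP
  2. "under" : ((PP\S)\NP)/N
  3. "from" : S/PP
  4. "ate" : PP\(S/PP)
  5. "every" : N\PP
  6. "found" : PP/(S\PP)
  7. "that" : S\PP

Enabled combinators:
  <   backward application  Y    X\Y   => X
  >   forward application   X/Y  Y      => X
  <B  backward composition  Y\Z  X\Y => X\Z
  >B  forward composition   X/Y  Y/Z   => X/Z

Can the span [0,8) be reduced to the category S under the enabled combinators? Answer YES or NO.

[0,8] S   >
  [0,6] S/PP   >
    [0,1] "plan" : (S/PP)/(PP\S)
    [1,6] PP\S   <
      [1,2] "on" : NP
      [2,6] (PP\S)\NP   >
        [2,3] "under" : ((PP\S)\NP)/N
        [3,6] N   <
          [3,5] PP   <
            [3,4] "from" : S/PP
            [4,5] "ate" : PP\(S/PP)
          [5,6] "every" : N\PP
  [6,8] PP   >
    [6,7] "found" : PP/(S\PP)
    [7,8] "that" : S\PP

YES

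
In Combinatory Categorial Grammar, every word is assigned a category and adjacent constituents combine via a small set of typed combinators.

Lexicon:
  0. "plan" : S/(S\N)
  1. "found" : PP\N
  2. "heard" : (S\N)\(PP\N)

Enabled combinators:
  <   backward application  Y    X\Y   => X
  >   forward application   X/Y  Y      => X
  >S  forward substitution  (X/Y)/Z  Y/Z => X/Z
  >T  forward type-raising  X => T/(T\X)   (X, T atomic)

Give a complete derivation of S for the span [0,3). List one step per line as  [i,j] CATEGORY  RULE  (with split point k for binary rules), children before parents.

[0,3] S   >
  [0,1] "plan" : S/(S\N)
  [1,3] S\N   <
    [1,2] "found" : PP\N
    [2,3] "heard" : (S\N)\(PP\N)

[0,1] S/(S\N)  lex  "plan"
[1,2] PP\N  lex  "found"
[2,3] (S\N)\(PP\N)  lex  "heard"
[1,3] S\N  <  k=2
[0,3] S  >  k=1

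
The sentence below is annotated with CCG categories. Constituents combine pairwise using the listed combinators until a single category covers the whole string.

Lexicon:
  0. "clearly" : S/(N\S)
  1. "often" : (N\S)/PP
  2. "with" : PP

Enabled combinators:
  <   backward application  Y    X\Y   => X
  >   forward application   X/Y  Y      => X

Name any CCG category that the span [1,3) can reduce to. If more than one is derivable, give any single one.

N\S

[0,3] S   >
  [0,1] "clearly" : S/(N\S)
  [1,3] N\S   >
    [1,2] "often" : (N\S)/PP
    [2,3] "with" : PP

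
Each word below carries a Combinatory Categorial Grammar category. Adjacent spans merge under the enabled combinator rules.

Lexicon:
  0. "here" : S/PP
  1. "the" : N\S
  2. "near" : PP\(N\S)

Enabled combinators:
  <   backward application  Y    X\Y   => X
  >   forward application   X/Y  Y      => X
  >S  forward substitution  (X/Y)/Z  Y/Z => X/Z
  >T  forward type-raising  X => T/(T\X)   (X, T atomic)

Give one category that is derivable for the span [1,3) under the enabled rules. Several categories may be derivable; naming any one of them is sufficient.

[0,3] S   >
  [0,1] "here" : S/PP
  [1,3] PP   <
    [1,2] "the" : N\S
    [2,3] "near" : PP\(N\S)

PP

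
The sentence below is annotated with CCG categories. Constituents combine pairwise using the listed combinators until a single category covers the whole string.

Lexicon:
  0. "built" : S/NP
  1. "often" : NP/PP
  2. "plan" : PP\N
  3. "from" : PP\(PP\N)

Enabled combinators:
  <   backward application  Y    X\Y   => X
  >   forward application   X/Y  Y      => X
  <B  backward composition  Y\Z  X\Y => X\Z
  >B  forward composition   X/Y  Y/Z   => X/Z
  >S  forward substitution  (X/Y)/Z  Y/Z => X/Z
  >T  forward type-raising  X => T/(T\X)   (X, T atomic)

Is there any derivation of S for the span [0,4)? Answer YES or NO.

[0,4] S   >
  [0,1] "built" : S/NP
  [1,4] NP   >
    [1,2] "often" : NP/PP
    [2,4] PP   <
      [2,3] "plan" : PP\N
      [3,4] "from" : PP\(PP\N)

YES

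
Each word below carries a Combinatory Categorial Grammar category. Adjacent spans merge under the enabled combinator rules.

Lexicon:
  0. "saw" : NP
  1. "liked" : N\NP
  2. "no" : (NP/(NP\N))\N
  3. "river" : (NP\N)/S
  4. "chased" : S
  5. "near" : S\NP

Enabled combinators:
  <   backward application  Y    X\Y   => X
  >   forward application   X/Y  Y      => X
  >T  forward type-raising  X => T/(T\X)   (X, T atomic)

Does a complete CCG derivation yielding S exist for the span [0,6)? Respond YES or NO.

YES

[0,6] S   <
  [0,5] NP   >
    [0,3] NP/(NP\N)   <
      [0,2] N   <
        [0,1] "saw" : NP
        [1,2] "liked" : N\NP
      [2,3] "no" : (NP/(NP\N))\N
    [3,5] NP\N   >
      [3,4] "river" : (NP\N)/S
      [4,5] "chased" : S
  [5,6] "near" : S\NP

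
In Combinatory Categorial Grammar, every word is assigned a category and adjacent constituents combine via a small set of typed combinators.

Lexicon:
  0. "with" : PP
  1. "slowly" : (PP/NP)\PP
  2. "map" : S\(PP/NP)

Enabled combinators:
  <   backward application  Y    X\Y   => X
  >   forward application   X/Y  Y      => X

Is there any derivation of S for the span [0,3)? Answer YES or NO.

[0,3] S   <
  [0,2] PP/NP   <
    [0,1] "with" : PP
    [1,2] "slowly" : (PP/NP)\PP
  [2,3] "map" : S\(PP/NP)

YES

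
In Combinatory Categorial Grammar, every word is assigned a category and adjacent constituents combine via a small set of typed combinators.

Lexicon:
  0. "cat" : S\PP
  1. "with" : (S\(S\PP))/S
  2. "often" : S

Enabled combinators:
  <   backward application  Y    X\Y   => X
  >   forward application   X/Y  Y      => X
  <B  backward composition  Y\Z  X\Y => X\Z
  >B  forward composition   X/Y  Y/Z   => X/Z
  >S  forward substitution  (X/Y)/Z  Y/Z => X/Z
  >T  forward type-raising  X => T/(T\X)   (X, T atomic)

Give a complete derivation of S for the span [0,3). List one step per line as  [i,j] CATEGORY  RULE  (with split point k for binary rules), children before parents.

[0,3] S   <
  [0,1] "cat" : S\PP
  [1,3] S\(S\PP)   >
    [1,2] "with" : (S\(S\PP))/S
    [2,3] "often" : S

[0,1] S\PP  lex  "cat"
[1,2] (S\(S\PP))/S  lex  "with"
[2,3] S  lex  "often"
[1,3] S\(S\PP)  >  k=2
[0,3] S  <  k=1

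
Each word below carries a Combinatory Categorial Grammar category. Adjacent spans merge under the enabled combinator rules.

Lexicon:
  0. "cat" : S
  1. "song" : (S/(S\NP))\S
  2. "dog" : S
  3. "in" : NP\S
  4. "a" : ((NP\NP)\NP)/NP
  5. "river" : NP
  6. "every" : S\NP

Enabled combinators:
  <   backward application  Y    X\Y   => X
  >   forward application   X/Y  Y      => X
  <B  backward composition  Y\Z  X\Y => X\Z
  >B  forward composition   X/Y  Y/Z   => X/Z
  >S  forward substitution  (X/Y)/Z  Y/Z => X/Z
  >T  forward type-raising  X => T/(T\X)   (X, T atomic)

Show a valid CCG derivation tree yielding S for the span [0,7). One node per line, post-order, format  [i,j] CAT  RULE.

[0,7] S   >
  [0,2] S/(S\NP)   <
    [0,1] "cat" : S
    [1,2] "song" : (S/(S\NP))\S
  [2,7] S\NP   <B
    [2,6] NP\NP   <
      [2,4] NP   <
        [2,3] "dog" : S
        [3,4] "in" : NP\S
      [4,6] (NP\NP)\NP   >
        [4,5] "a" : ((NP\NP)\NP)/NP
        [5,6] "river" : NP
    [6,7] "every" : S\NP

[0,1] S  lex  "cat"
[1,2] (S/(S\NP))\S  lex  "song"
[0,2] S/(S\NP)  <  k=1
[2,3] S  lex  "dog"
[3,4] NP\S  lex  "in"
[2,4] NP  <  k=3
[4,5] ((NP\NP)\NP)/NP  lex  "a"
[5,6] NP  lex  "river"
[4,6] (NP\NP)\NP  >  k=5
[2,6] NP\NP  <  k=4
[6,7] S\NP  lex  "every"
[2,7] S\NP  <B  k=6
[0,7] S  >  k=2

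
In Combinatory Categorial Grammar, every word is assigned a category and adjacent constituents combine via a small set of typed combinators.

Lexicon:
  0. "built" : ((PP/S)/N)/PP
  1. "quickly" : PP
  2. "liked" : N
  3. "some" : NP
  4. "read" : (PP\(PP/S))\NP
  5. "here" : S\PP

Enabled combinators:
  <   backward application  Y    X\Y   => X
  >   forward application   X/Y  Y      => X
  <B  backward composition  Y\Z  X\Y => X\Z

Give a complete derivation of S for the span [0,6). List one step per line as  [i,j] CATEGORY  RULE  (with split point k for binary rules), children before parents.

[0,6] S   <
  [0,5] PP   <
    [0,3] PP/S   >
      [0,2] (PP/S)/N   >
        [0,1] "built" : ((PP/S)/N)/PP
        [1,2] "quickly" : PP
      [2,3] "liked" : N
    [3,5] PP\(PP/S)   <
      [3,4] "some" : NP
      [4,5] "read" : (PP\(PP/S))\NP
  [5,6] "here" : S\PP

[0,1] ((PP/S)/N)/PP  lex  "built"
[1,2] PP  lex  "quickly"
[0,2] (PP/S)/N  >  k=1
[2,3] N  lex  "liked"
[0,3] PP/S  >  k=2
[3,4] NP  lex  "some"
[4,5] (PP\(PP/S))\NP  lex  "read"
[3,5] PP\(PP/S)  <  k=4
[0,5] PP  <  k=3
[5,6] S\PP  lex  "here"
[0,6] S  <  k=5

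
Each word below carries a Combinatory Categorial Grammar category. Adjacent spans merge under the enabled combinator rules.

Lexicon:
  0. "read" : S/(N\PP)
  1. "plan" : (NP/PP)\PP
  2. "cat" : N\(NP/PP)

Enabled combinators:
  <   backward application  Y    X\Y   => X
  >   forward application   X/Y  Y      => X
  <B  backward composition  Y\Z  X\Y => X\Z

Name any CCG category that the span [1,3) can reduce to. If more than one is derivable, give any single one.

[0,3] S   >
  [0,1] "read" : S/(N\PP)
  [1,3] N\PP   <B
    [1,2] "plan" : (NP/PP)\PP
    [2,3] "cat" : N\(NP/PP)

N\PP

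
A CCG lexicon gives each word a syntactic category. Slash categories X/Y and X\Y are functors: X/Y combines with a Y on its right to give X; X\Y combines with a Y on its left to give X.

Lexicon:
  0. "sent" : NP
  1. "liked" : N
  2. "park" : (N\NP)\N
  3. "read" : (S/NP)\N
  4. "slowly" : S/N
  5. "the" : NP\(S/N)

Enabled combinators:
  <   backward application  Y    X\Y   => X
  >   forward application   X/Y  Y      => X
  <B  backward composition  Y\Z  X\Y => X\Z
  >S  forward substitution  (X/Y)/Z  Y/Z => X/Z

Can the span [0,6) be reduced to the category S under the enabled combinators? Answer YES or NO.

YES

[0,6] S   >
  [0,4] S/NP   <
    [0,3] N   <
      [0,1] "sent" : NP
      [1,3] N\NP   <
        [1,2] "liked" : N
        [2,3] "park" : (N\NP)\N
    [3,4] "read" : (S/NP)\N
  [4,6] NP   <
    [4,5] "slowly" : S/N
    [5,6] "the" : NP\(S/N)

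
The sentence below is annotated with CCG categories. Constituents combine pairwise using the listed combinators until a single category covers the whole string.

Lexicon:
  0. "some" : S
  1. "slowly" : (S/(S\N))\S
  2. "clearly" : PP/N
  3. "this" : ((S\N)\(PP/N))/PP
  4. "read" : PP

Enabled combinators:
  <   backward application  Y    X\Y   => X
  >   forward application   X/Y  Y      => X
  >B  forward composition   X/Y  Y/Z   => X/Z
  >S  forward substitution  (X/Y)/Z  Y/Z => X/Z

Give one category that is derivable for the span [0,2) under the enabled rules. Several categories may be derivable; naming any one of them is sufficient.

S/(S\N)

[0,5] S   >
  [0,2] S/(S\N)   <
    [0,1] "some" : S
    [1,2] "slowly" : (S/(S\N))\S
  [2,5] S\N   <
    [2,3] "clearly" : PP/N
    [3,5] (S\N)\(PP/N)   >
      [3,4] "this" : ((S\N)\(PP/N))/PP
      [4,5] "read" : PP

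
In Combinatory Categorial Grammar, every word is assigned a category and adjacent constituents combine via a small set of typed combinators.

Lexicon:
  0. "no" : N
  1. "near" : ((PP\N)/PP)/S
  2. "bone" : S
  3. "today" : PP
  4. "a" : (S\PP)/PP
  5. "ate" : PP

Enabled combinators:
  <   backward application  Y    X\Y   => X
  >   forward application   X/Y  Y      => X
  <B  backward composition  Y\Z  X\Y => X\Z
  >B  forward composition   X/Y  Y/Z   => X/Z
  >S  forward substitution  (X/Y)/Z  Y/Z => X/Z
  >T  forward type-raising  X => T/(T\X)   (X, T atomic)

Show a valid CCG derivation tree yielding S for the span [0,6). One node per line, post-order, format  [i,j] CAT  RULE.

[0,6] S   <
  [0,4] PP   <
    [0,1] "no" : N
    [1,4] PP\N   >
      [1,3] (PP\N)/PP   >
        [1,2] "near" : ((PP\N)/PP)/S
        [2,3] "bone" : S
      [3,4] "today" : PP
  [4,6] S\PP   >
    [4,5] "a" : (S\PP)/PP
    [5,6] "ate" : PP

[0,1] N  lex  "no"
[1,2] ((PP\N)/PP)/S  lex  "near"
[2,3] S  lex  "bone"
[1,3] (PP\N)/PP  >  k=2
[3,4] PP  lex  "today"
[1,4] PP\N  >  k=3
[0,4] PP  <  k=1
[4,5] (S\PP)/PP  lex  "a"
[5,6] PP  lex  "ate"
[4,6] S\PP  >  k=5
[0,6] S  <  k=4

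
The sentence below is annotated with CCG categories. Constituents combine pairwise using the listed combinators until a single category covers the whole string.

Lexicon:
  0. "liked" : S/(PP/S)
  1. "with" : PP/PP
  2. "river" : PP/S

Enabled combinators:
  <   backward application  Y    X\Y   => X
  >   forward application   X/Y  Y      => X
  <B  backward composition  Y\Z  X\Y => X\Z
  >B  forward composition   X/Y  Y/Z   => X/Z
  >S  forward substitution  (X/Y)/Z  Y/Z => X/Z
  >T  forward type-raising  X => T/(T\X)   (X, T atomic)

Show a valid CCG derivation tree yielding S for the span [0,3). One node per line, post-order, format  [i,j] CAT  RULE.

[0,3] S   >
  [0,1] "liked" : S/(PP/S)
  [1,3] PP/S   >B
    [1,2] "with" : PP/PP
    [2,3] "river" : PP/S

[0,1] S/(PP/S)  lex  "liked"
[1,2] PP/PP  lex  "with"
[2,3] PP/S  lex  "river"
[1,3] PP/S  >B  k=2
[0,3] S  >  k=1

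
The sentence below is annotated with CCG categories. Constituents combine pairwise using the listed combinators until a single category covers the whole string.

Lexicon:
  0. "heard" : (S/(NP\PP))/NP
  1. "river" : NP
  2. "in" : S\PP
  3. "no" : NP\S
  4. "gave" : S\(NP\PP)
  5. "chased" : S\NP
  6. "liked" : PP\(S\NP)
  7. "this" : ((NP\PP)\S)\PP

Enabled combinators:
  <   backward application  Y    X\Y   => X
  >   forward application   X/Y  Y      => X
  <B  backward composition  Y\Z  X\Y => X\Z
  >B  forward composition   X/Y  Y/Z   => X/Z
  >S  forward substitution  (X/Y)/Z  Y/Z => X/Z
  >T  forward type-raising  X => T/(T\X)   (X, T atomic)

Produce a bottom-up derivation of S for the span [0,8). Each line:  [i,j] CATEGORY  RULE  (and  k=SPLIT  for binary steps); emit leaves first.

[0,8] S   >
  [0,2] S/(NP\PP)   >
    [0,1] "heard" : (S/(NP\PP))/NP
    [1,2] "river" : NP
  [2,8] NP\PP   <
    [2,5] S   <
      [2,4] NP\PP   <B
        [2,3] "in" : S\PP
        [3,4] "no" : NP\S
      [4,5] "gave" : S\(NP\PP)
    [5,8] (NP\PP)\S   <
      [5,7] PP   <
        [5,6] "chased" : S\NP
        [6,7] "liked" : PP\(S\NP)
      [7,8] "this" : ((NP\PP)\S)\PP

[0,1] (S/(NP\PP))/NP  lex  "heard"
[1,2] NP  lex  "river"
[0,2] S/(NP\PP)  >  k=1
[2,3] S\PP  lex  "in"
[3,4] NP\S  lex  "no"
[2,4] NP\PP  <B  k=3
[4,5] S\(NP\PP)  lex  "gave"
[2,5] S  <  k=4
[5,6] S\NP  lex  "chased"
[6,7] PP\(S\NP)  lex  "liked"
[5,7] PP  <  k=6
[7,8] ((NP\PP)\S)\PP  lex  "this"
[5,8] (NP\PP)\S  <  k=7
[2,8] NP\PP  <  k=5
[0,8] S  >  k=2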